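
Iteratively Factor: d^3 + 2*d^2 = (d)*(d^2 + 2*d) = d^2*(d + 2)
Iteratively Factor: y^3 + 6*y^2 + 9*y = (y + 3)*(y^2 + 3*y) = (y + 3)^2*(y)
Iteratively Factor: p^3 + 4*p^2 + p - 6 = (p - 1)*(p^2 + 5*p + 6) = (p - 1)*(p + 3)*(p + 2)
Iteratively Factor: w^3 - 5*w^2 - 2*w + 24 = (w - 4)*(w^2 - w - 6) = (w - 4)*(w + 2)*(w - 3)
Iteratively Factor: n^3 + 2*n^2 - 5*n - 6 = (n - 2)*(n^2 + 4*n + 3) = (n - 2)*(n + 1)*(n + 3)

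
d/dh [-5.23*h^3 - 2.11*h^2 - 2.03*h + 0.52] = -15.69*h^2 - 4.22*h - 2.03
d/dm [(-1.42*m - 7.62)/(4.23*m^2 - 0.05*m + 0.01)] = (6.0066*m^2 + 64.4652*m - 0.3952)/(17.8929*m^4 - 0.423*m^3 + 0.0871*m^2 - 0.001*m + 0.0001)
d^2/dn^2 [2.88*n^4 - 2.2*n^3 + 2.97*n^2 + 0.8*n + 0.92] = 34.56*n^2 - 13.2*n + 5.94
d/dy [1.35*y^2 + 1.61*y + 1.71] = 2.7*y + 1.61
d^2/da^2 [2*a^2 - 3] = 4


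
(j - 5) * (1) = j - 5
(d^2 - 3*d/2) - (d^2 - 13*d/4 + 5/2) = 7*d/4 - 5/2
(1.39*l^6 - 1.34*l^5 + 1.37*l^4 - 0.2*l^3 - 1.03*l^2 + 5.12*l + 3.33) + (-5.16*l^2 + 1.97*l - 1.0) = 1.39*l^6 - 1.34*l^5 + 1.37*l^4 - 0.2*l^3 - 6.19*l^2 + 7.09*l + 2.33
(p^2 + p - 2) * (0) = 0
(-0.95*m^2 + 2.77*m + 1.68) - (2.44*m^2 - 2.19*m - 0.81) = -3.39*m^2 + 4.96*m + 2.49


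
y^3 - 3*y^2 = y^2*(y - 3)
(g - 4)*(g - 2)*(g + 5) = g^3 - g^2 - 22*g + 40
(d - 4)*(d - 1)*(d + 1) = d^3 - 4*d^2 - d + 4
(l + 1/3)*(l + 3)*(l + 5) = l^3 + 25*l^2/3 + 53*l/3 + 5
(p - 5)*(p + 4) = p^2 - p - 20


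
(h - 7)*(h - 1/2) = h^2 - 15*h/2 + 7/2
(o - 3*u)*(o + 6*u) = o^2 + 3*o*u - 18*u^2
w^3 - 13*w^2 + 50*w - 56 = (w - 7)*(w - 4)*(w - 2)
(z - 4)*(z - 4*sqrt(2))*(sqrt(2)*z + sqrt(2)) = sqrt(2)*z^3 - 8*z^2 - 3*sqrt(2)*z^2 - 4*sqrt(2)*z + 24*z + 32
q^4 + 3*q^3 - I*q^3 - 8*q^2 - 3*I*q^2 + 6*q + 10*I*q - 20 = (q - 2)*(q + 5)*(q - 2*I)*(q + I)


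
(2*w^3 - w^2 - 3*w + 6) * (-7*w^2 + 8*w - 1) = -14*w^5 + 23*w^4 + 11*w^3 - 65*w^2 + 51*w - 6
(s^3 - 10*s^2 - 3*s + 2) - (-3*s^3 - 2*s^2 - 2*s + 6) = 4*s^3 - 8*s^2 - s - 4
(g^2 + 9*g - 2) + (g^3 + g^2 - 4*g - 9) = g^3 + 2*g^2 + 5*g - 11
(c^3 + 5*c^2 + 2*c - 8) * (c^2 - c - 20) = c^5 + 4*c^4 - 23*c^3 - 110*c^2 - 32*c + 160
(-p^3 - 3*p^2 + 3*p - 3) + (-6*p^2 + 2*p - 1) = -p^3 - 9*p^2 + 5*p - 4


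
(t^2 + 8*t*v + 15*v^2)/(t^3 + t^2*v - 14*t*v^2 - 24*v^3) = (t + 5*v)/(t^2 - 2*t*v - 8*v^2)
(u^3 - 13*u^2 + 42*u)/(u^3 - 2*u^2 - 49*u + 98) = u*(u - 6)/(u^2 + 5*u - 14)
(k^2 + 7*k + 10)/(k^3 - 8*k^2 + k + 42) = (k + 5)/(k^2 - 10*k + 21)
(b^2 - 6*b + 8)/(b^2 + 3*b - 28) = (b - 2)/(b + 7)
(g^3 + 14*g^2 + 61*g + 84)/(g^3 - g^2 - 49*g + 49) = (g^2 + 7*g + 12)/(g^2 - 8*g + 7)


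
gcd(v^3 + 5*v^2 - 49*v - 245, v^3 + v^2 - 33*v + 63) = v + 7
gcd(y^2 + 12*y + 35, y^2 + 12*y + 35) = y^2 + 12*y + 35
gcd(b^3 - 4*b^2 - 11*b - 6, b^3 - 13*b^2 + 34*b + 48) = b^2 - 5*b - 6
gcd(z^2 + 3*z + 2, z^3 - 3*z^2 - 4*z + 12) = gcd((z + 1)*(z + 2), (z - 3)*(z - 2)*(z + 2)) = z + 2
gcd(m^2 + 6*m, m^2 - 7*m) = m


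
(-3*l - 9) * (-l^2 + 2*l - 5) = 3*l^3 + 3*l^2 - 3*l + 45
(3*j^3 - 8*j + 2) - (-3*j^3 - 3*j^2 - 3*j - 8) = 6*j^3 + 3*j^2 - 5*j + 10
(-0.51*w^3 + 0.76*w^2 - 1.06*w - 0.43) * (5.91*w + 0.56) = -3.0141*w^4 + 4.206*w^3 - 5.839*w^2 - 3.1349*w - 0.2408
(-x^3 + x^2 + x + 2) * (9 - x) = x^4 - 10*x^3 + 8*x^2 + 7*x + 18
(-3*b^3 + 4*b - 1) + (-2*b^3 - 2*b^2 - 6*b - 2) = -5*b^3 - 2*b^2 - 2*b - 3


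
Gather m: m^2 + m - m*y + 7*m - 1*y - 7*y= m^2 + m*(8 - y) - 8*y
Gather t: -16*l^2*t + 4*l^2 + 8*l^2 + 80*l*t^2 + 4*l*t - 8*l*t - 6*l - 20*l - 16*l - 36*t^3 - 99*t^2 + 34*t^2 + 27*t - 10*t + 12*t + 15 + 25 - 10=12*l^2 - 42*l - 36*t^3 + t^2*(80*l - 65) + t*(-16*l^2 - 4*l + 29) + 30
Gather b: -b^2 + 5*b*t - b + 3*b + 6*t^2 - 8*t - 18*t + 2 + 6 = -b^2 + b*(5*t + 2) + 6*t^2 - 26*t + 8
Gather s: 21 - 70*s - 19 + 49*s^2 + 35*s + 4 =49*s^2 - 35*s + 6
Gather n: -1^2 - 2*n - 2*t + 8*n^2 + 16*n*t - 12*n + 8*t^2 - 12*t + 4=8*n^2 + n*(16*t - 14) + 8*t^2 - 14*t + 3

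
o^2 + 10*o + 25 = (o + 5)^2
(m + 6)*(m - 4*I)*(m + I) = m^3 + 6*m^2 - 3*I*m^2 + 4*m - 18*I*m + 24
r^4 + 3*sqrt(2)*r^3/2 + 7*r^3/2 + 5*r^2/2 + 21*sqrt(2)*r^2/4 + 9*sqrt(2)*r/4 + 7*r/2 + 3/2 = (r + 1/2)*(r + 3)*(r + sqrt(2)/2)*(r + sqrt(2))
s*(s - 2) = s^2 - 2*s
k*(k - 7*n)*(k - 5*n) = k^3 - 12*k^2*n + 35*k*n^2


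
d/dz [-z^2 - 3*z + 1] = -2*z - 3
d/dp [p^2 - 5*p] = 2*p - 5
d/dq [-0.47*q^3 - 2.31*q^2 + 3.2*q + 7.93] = -1.41*q^2 - 4.62*q + 3.2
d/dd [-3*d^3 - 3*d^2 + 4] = 3*d*(-3*d - 2)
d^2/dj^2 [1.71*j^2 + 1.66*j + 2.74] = 3.42000000000000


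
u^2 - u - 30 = (u - 6)*(u + 5)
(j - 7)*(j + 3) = j^2 - 4*j - 21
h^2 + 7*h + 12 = (h + 3)*(h + 4)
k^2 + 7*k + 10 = (k + 2)*(k + 5)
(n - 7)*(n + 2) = n^2 - 5*n - 14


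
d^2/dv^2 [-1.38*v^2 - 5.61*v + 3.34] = -2.76000000000000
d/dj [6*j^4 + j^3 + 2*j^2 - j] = 24*j^3 + 3*j^2 + 4*j - 1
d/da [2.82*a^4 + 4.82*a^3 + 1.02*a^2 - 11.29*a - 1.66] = 11.28*a^3 + 14.46*a^2 + 2.04*a - 11.29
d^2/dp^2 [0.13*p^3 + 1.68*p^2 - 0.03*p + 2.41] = 0.78*p + 3.36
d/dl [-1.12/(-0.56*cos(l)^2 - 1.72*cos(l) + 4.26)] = (1.2544*cos(l) + 1.9264)*sin(l)/(0.56*cos(l)^2 + 1.72*cos(l) - 4.26)^2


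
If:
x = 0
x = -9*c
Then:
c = 0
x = 0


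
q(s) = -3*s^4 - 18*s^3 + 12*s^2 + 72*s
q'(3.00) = -666.00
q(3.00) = -405.00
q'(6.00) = -4320.00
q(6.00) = -6912.00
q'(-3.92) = -129.03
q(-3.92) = 278.03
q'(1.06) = 22.47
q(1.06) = 64.58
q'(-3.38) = -162.66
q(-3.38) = 197.24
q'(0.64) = 62.10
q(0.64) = 45.77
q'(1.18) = 5.41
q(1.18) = 66.28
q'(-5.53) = 317.26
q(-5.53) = 207.26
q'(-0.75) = 28.69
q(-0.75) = -40.61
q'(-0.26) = 62.32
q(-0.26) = -17.61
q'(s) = -12*s^3 - 54*s^2 + 24*s + 72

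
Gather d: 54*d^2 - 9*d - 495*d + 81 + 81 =54*d^2 - 504*d + 162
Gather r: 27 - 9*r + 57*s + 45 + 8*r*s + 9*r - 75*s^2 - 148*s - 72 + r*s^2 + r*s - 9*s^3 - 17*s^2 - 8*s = r*(s^2 + 9*s) - 9*s^3 - 92*s^2 - 99*s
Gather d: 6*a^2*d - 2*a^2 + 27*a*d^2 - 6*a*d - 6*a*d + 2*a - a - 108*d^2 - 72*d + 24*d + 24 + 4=-2*a^2 + a + d^2*(27*a - 108) + d*(6*a^2 - 12*a - 48) + 28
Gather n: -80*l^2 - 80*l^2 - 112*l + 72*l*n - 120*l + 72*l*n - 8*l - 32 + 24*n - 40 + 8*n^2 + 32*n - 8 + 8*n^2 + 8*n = -160*l^2 - 240*l + 16*n^2 + n*(144*l + 64) - 80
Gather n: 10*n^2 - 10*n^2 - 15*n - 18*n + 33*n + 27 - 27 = 0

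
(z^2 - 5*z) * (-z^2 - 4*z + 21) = -z^4 + z^3 + 41*z^2 - 105*z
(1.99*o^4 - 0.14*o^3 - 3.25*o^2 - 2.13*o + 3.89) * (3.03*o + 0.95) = 6.0297*o^5 + 1.4663*o^4 - 9.9805*o^3 - 9.5414*o^2 + 9.7632*o + 3.6955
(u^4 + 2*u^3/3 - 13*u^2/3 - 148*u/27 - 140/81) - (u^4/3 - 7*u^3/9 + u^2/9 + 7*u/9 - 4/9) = 2*u^4/3 + 13*u^3/9 - 40*u^2/9 - 169*u/27 - 104/81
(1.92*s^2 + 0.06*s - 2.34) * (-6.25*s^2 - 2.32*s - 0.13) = -12.0*s^4 - 4.8294*s^3 + 14.2362*s^2 + 5.421*s + 0.3042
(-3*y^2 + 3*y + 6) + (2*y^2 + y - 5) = -y^2 + 4*y + 1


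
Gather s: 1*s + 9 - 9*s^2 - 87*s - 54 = -9*s^2 - 86*s - 45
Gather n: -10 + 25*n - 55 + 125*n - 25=150*n - 90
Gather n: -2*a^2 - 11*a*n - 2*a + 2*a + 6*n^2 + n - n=-2*a^2 - 11*a*n + 6*n^2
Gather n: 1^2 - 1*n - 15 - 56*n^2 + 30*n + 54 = -56*n^2 + 29*n + 40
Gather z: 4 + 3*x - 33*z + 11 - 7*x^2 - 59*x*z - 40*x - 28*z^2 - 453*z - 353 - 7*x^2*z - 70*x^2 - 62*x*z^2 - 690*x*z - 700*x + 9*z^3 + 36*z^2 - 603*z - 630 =-77*x^2 - 737*x + 9*z^3 + z^2*(8 - 62*x) + z*(-7*x^2 - 749*x - 1089) - 968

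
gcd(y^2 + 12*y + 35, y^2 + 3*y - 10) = y + 5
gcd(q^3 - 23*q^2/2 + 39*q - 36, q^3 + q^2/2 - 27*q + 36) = q^2 - 11*q/2 + 6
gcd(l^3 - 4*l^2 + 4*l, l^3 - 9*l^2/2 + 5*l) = l^2 - 2*l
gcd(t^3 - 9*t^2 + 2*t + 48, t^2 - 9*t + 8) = t - 8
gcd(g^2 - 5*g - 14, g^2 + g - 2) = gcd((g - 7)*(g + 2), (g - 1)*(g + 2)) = g + 2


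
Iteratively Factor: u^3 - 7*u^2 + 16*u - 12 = (u - 2)*(u^2 - 5*u + 6) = (u - 2)^2*(u - 3)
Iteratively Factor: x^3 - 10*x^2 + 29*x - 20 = (x - 1)*(x^2 - 9*x + 20) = (x - 4)*(x - 1)*(x - 5)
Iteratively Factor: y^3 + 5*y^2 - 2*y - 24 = (y - 2)*(y^2 + 7*y + 12) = (y - 2)*(y + 3)*(y + 4)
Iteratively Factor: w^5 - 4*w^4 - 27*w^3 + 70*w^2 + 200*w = (w)*(w^4 - 4*w^3 - 27*w^2 + 70*w + 200) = w*(w + 2)*(w^3 - 6*w^2 - 15*w + 100) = w*(w - 5)*(w + 2)*(w^2 - w - 20) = w*(w - 5)*(w + 2)*(w + 4)*(w - 5)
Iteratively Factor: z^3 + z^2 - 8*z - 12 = (z + 2)*(z^2 - z - 6) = (z - 3)*(z + 2)*(z + 2)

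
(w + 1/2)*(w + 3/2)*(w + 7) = w^3 + 9*w^2 + 59*w/4 + 21/4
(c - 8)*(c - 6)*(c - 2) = c^3 - 16*c^2 + 76*c - 96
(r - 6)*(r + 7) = r^2 + r - 42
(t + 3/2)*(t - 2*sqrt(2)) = t^2 - 2*sqrt(2)*t + 3*t/2 - 3*sqrt(2)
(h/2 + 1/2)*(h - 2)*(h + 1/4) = h^3/2 - 3*h^2/8 - 9*h/8 - 1/4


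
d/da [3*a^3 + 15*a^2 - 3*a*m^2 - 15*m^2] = 9*a^2 + 30*a - 3*m^2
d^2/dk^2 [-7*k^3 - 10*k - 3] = -42*k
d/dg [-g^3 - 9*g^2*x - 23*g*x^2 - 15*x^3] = -3*g^2 - 18*g*x - 23*x^2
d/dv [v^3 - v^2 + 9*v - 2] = 3*v^2 - 2*v + 9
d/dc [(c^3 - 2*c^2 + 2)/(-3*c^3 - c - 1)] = (c*(4 - 3*c)*(3*c^3 + c + 1) + (9*c^2 + 1)*(c^3 - 2*c^2 + 2))/(3*c^3 + c + 1)^2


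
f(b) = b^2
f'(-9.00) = -18.00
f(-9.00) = 81.00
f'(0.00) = 0.00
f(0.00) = 0.00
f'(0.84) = 1.68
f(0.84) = 0.71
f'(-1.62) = -3.24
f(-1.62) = 2.62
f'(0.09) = 0.18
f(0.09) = 0.01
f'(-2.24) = -4.48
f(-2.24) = 5.02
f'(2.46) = 4.92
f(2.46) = 6.05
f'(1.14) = 2.28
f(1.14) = 1.30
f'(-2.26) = -4.52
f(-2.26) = 5.11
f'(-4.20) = -8.40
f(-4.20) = 17.64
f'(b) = 2*b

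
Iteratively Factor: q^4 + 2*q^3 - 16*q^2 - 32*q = (q)*(q^3 + 2*q^2 - 16*q - 32) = q*(q + 2)*(q^2 - 16) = q*(q - 4)*(q + 2)*(q + 4)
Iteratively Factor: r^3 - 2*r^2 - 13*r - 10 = (r + 1)*(r^2 - 3*r - 10) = (r + 1)*(r + 2)*(r - 5)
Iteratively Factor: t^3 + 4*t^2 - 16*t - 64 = (t + 4)*(t^2 - 16) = (t - 4)*(t + 4)*(t + 4)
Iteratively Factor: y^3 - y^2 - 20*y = (y + 4)*(y^2 - 5*y) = (y - 5)*(y + 4)*(y)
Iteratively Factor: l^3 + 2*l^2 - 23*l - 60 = (l + 4)*(l^2 - 2*l - 15) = (l - 5)*(l + 4)*(l + 3)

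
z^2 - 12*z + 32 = (z - 8)*(z - 4)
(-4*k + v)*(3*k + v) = -12*k^2 - k*v + v^2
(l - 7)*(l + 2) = l^2 - 5*l - 14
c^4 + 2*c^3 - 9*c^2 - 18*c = c*(c - 3)*(c + 2)*(c + 3)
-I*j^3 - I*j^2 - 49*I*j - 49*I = (j - 7*I)*(j + 7*I)*(-I*j - I)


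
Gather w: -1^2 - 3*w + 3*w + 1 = 0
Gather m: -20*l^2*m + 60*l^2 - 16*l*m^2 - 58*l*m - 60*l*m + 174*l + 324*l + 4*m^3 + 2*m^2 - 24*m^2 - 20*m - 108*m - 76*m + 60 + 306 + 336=60*l^2 + 498*l + 4*m^3 + m^2*(-16*l - 22) + m*(-20*l^2 - 118*l - 204) + 702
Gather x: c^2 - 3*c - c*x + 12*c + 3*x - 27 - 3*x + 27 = c^2 - c*x + 9*c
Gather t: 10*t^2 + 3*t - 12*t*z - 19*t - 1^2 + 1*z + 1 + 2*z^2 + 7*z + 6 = 10*t^2 + t*(-12*z - 16) + 2*z^2 + 8*z + 6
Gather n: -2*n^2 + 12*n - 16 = -2*n^2 + 12*n - 16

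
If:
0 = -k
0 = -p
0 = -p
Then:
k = 0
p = 0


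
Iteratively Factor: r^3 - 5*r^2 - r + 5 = (r - 1)*(r^2 - 4*r - 5) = (r - 1)*(r + 1)*(r - 5)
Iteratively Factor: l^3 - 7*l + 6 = (l - 1)*(l^2 + l - 6) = (l - 2)*(l - 1)*(l + 3)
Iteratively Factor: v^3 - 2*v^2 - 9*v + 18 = (v + 3)*(v^2 - 5*v + 6) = (v - 3)*(v + 3)*(v - 2)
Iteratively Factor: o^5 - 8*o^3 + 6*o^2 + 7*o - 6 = (o + 1)*(o^4 - o^3 - 7*o^2 + 13*o - 6) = (o - 2)*(o + 1)*(o^3 + o^2 - 5*o + 3) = (o - 2)*(o - 1)*(o + 1)*(o^2 + 2*o - 3) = (o - 2)*(o - 1)^2*(o + 1)*(o + 3)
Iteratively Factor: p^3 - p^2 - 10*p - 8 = (p - 4)*(p^2 + 3*p + 2) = (p - 4)*(p + 2)*(p + 1)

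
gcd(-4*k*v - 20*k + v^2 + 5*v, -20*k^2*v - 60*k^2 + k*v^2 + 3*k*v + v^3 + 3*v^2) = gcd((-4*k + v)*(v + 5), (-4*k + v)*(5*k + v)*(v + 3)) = -4*k + v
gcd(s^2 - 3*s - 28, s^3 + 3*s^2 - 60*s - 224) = s + 4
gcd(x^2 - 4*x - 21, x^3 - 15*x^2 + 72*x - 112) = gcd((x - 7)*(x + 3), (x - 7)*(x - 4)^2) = x - 7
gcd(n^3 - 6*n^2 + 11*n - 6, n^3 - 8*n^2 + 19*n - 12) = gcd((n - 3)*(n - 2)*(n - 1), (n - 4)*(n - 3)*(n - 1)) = n^2 - 4*n + 3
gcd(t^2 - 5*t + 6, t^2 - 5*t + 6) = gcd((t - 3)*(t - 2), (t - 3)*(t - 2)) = t^2 - 5*t + 6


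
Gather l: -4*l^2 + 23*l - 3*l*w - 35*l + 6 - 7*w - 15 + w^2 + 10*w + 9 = -4*l^2 + l*(-3*w - 12) + w^2 + 3*w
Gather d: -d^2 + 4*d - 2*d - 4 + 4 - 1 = -d^2 + 2*d - 1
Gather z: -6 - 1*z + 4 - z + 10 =8 - 2*z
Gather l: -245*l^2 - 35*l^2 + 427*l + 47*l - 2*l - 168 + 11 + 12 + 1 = -280*l^2 + 472*l - 144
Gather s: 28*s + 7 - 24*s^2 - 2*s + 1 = -24*s^2 + 26*s + 8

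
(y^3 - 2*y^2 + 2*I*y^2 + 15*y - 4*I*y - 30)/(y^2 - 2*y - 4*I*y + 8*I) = (y^2 + 2*I*y + 15)/(y - 4*I)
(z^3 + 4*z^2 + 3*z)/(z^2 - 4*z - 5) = z*(z + 3)/(z - 5)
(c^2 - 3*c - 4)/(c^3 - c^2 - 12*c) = (c + 1)/(c*(c + 3))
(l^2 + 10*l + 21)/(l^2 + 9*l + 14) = (l + 3)/(l + 2)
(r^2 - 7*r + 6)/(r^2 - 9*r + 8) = (r - 6)/(r - 8)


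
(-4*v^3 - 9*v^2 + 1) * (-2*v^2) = 8*v^5 + 18*v^4 - 2*v^2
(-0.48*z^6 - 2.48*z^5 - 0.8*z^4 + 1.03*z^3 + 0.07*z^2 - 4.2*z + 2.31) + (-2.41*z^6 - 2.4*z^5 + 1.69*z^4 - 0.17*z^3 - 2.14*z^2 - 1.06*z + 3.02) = -2.89*z^6 - 4.88*z^5 + 0.89*z^4 + 0.86*z^3 - 2.07*z^2 - 5.26*z + 5.33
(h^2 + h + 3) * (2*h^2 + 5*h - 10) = 2*h^4 + 7*h^3 + h^2 + 5*h - 30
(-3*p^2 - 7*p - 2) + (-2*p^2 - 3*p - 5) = -5*p^2 - 10*p - 7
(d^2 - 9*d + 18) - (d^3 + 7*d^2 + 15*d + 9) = -d^3 - 6*d^2 - 24*d + 9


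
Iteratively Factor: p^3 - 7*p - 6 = (p + 1)*(p^2 - p - 6) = (p + 1)*(p + 2)*(p - 3)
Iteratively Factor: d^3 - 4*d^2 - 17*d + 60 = (d - 5)*(d^2 + d - 12) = (d - 5)*(d + 4)*(d - 3)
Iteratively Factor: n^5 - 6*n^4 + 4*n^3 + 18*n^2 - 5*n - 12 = (n + 1)*(n^4 - 7*n^3 + 11*n^2 + 7*n - 12) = (n - 1)*(n + 1)*(n^3 - 6*n^2 + 5*n + 12) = (n - 1)*(n + 1)^2*(n^2 - 7*n + 12) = (n - 4)*(n - 1)*(n + 1)^2*(n - 3)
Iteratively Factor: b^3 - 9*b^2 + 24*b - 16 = (b - 4)*(b^2 - 5*b + 4) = (b - 4)*(b - 1)*(b - 4)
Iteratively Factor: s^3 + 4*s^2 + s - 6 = (s + 3)*(s^2 + s - 2) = (s - 1)*(s + 3)*(s + 2)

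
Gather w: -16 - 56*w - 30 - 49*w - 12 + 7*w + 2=-98*w - 56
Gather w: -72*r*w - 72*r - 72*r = -72*r*w - 144*r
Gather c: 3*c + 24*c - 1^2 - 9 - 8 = 27*c - 18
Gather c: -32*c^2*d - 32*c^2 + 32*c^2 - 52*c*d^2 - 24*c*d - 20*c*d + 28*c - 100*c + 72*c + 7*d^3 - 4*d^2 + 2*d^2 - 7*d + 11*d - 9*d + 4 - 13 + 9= -32*c^2*d + c*(-52*d^2 - 44*d) + 7*d^3 - 2*d^2 - 5*d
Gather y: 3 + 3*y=3*y + 3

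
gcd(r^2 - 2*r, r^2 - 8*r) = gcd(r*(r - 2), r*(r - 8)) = r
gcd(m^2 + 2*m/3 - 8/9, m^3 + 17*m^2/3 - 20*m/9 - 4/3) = m - 2/3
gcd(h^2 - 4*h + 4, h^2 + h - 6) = h - 2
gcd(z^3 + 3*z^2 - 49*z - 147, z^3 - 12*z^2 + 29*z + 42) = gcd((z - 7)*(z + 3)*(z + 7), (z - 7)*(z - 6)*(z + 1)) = z - 7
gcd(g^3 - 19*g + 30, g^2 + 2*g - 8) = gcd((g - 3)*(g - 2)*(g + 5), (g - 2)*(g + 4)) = g - 2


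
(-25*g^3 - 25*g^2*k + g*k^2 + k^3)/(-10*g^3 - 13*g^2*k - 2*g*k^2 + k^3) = (5*g + k)/(2*g + k)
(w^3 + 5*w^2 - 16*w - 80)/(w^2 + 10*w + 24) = (w^2 + w - 20)/(w + 6)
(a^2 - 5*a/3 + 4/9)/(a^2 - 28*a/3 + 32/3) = (a - 1/3)/(a - 8)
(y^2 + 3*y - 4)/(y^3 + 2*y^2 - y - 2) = (y + 4)/(y^2 + 3*y + 2)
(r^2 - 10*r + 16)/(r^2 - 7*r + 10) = (r - 8)/(r - 5)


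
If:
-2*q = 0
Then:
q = 0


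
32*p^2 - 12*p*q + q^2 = (-8*p + q)*(-4*p + q)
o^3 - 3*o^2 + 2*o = o*(o - 2)*(o - 1)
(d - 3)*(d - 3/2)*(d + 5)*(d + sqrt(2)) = d^4 + d^3/2 + sqrt(2)*d^3 - 18*d^2 + sqrt(2)*d^2/2 - 18*sqrt(2)*d + 45*d/2 + 45*sqrt(2)/2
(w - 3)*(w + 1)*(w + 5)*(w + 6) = w^4 + 9*w^3 + 5*w^2 - 93*w - 90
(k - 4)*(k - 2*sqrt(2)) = k^2 - 4*k - 2*sqrt(2)*k + 8*sqrt(2)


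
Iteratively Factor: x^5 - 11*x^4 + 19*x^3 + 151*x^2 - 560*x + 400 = (x - 4)*(x^4 - 7*x^3 - 9*x^2 + 115*x - 100) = (x - 5)*(x - 4)*(x^3 - 2*x^2 - 19*x + 20) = (x - 5)*(x - 4)*(x - 1)*(x^2 - x - 20) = (x - 5)*(x - 4)*(x - 1)*(x + 4)*(x - 5)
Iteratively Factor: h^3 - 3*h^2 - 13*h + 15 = (h + 3)*(h^2 - 6*h + 5) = (h - 5)*(h + 3)*(h - 1)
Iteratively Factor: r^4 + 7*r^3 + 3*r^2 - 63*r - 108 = (r + 3)*(r^3 + 4*r^2 - 9*r - 36) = (r + 3)^2*(r^2 + r - 12) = (r - 3)*(r + 3)^2*(r + 4)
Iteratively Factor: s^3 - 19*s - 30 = (s + 3)*(s^2 - 3*s - 10) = (s + 2)*(s + 3)*(s - 5)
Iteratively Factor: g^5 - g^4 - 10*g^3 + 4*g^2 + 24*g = (g + 2)*(g^4 - 3*g^3 - 4*g^2 + 12*g) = (g - 2)*(g + 2)*(g^3 - g^2 - 6*g) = (g - 2)*(g + 2)^2*(g^2 - 3*g) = (g - 3)*(g - 2)*(g + 2)^2*(g)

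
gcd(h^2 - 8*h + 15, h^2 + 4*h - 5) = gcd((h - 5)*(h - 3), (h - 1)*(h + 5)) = 1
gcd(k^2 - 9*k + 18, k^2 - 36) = k - 6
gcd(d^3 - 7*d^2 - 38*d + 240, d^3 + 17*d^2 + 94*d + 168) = d + 6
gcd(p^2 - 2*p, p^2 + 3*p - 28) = 1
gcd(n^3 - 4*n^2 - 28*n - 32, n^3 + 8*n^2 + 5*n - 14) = n + 2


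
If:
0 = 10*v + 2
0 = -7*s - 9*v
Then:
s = 9/35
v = -1/5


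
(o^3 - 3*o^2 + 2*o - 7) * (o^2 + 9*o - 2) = o^5 + 6*o^4 - 27*o^3 + 17*o^2 - 67*o + 14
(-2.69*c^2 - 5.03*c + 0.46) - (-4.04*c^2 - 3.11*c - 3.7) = 1.35*c^2 - 1.92*c + 4.16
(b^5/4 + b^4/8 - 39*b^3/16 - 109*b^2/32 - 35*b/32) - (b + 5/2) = b^5/4 + b^4/8 - 39*b^3/16 - 109*b^2/32 - 67*b/32 - 5/2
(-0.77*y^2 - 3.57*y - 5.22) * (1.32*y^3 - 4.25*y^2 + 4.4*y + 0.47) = -1.0164*y^5 - 1.4399*y^4 + 4.8941*y^3 + 6.1151*y^2 - 24.6459*y - 2.4534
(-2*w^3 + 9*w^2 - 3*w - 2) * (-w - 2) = 2*w^4 - 5*w^3 - 15*w^2 + 8*w + 4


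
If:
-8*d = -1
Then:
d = 1/8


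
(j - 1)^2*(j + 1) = j^3 - j^2 - j + 1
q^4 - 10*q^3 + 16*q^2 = q^2*(q - 8)*(q - 2)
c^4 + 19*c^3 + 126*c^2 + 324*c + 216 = (c + 1)*(c + 6)^3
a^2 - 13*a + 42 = (a - 7)*(a - 6)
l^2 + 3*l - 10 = (l - 2)*(l + 5)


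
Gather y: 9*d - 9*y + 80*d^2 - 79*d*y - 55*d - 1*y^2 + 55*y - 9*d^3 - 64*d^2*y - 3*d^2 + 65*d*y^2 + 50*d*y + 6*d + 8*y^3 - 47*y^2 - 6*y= -9*d^3 + 77*d^2 - 40*d + 8*y^3 + y^2*(65*d - 48) + y*(-64*d^2 - 29*d + 40)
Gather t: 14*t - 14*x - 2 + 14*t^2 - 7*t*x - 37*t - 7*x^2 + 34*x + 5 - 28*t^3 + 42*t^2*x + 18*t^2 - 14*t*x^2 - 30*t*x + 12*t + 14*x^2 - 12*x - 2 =-28*t^3 + t^2*(42*x + 32) + t*(-14*x^2 - 37*x - 11) + 7*x^2 + 8*x + 1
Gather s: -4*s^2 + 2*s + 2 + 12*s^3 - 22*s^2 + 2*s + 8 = 12*s^3 - 26*s^2 + 4*s + 10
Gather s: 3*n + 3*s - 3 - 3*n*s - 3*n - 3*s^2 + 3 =-3*s^2 + s*(3 - 3*n)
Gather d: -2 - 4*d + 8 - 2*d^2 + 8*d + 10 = -2*d^2 + 4*d + 16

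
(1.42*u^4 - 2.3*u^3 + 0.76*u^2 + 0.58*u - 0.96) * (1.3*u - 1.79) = 1.846*u^5 - 5.5318*u^4 + 5.105*u^3 - 0.6064*u^2 - 2.2862*u + 1.7184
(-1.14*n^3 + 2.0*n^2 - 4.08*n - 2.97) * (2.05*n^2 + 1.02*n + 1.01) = -2.337*n^5 + 2.9372*n^4 - 7.4754*n^3 - 8.2301*n^2 - 7.1502*n - 2.9997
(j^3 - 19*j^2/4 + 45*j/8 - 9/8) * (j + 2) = j^4 - 11*j^3/4 - 31*j^2/8 + 81*j/8 - 9/4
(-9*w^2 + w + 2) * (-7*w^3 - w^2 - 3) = 63*w^5 + 2*w^4 - 15*w^3 + 25*w^2 - 3*w - 6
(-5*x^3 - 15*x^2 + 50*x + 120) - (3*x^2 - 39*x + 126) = -5*x^3 - 18*x^2 + 89*x - 6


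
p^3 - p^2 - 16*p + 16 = (p - 4)*(p - 1)*(p + 4)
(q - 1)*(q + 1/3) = q^2 - 2*q/3 - 1/3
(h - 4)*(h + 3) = h^2 - h - 12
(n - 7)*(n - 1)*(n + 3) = n^3 - 5*n^2 - 17*n + 21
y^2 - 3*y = y*(y - 3)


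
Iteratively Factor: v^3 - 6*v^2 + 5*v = (v - 1)*(v^2 - 5*v) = (v - 5)*(v - 1)*(v)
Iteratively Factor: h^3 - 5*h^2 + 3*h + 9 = (h - 3)*(h^2 - 2*h - 3) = (h - 3)*(h + 1)*(h - 3)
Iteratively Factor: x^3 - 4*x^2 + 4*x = (x - 2)*(x^2 - 2*x) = (x - 2)^2*(x)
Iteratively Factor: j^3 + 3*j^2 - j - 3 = (j - 1)*(j^2 + 4*j + 3) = (j - 1)*(j + 1)*(j + 3)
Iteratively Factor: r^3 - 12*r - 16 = (r - 4)*(r^2 + 4*r + 4) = (r - 4)*(r + 2)*(r + 2)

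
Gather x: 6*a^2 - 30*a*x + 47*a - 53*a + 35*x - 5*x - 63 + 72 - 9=6*a^2 - 6*a + x*(30 - 30*a)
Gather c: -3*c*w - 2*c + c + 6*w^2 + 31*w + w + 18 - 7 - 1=c*(-3*w - 1) + 6*w^2 + 32*w + 10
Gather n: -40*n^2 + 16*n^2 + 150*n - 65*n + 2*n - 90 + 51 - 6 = -24*n^2 + 87*n - 45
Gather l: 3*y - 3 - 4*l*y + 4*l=l*(4 - 4*y) + 3*y - 3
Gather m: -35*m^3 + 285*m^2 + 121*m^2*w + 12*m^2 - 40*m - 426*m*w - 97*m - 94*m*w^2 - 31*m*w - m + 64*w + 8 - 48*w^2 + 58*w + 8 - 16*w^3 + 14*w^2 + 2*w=-35*m^3 + m^2*(121*w + 297) + m*(-94*w^2 - 457*w - 138) - 16*w^3 - 34*w^2 + 124*w + 16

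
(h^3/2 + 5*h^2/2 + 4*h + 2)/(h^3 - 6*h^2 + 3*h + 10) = (h^2 + 4*h + 4)/(2*(h^2 - 7*h + 10))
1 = 1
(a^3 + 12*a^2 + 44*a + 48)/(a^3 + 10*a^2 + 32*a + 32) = (a + 6)/(a + 4)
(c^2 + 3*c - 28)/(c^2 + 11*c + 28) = (c - 4)/(c + 4)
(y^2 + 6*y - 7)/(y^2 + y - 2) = (y + 7)/(y + 2)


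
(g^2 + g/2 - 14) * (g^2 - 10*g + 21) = g^4 - 19*g^3/2 + 2*g^2 + 301*g/2 - 294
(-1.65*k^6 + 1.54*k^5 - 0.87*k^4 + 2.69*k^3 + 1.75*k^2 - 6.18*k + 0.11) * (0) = 0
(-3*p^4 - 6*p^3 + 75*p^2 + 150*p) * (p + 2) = -3*p^5 - 12*p^4 + 63*p^3 + 300*p^2 + 300*p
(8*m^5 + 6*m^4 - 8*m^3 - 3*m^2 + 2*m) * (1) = 8*m^5 + 6*m^4 - 8*m^3 - 3*m^2 + 2*m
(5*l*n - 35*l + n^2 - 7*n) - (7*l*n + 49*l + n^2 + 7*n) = -2*l*n - 84*l - 14*n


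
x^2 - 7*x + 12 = (x - 4)*(x - 3)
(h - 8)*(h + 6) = h^2 - 2*h - 48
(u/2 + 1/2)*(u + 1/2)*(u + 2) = u^3/2 + 7*u^2/4 + 7*u/4 + 1/2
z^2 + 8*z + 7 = (z + 1)*(z + 7)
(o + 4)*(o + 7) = o^2 + 11*o + 28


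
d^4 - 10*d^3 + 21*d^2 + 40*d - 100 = (d - 5)^2*(d - 2)*(d + 2)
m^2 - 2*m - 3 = (m - 3)*(m + 1)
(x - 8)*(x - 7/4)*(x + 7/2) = x^3 - 25*x^2/4 - 161*x/8 + 49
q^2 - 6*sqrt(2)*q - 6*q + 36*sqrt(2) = (q - 6)*(q - 6*sqrt(2))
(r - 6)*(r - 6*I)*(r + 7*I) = r^3 - 6*r^2 + I*r^2 + 42*r - 6*I*r - 252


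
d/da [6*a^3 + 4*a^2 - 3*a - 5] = 18*a^2 + 8*a - 3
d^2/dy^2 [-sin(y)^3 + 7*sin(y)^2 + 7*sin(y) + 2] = 9*sin(y)^3 - 28*sin(y)^2 - 13*sin(y) + 14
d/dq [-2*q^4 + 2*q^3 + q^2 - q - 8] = -8*q^3 + 6*q^2 + 2*q - 1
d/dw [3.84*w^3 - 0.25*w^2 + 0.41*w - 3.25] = 11.52*w^2 - 0.5*w + 0.41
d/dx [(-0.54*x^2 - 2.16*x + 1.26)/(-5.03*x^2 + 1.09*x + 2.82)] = (-11.4534*x^2 + 9.63*x - 7.4646)/(25.3009*x^4 - 10.9654*x^3 - 27.1811*x^2 + 6.1476*x + 7.9524)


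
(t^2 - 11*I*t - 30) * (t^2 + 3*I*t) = t^4 - 8*I*t^3 + 3*t^2 - 90*I*t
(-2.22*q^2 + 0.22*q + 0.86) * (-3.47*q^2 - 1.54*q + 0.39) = 7.7034*q^4 + 2.6554*q^3 - 4.1888*q^2 - 1.2386*q + 0.3354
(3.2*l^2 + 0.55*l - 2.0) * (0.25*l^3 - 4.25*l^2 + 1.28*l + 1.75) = 0.8*l^5 - 13.4625*l^4 + 1.2585*l^3 + 14.804*l^2 - 1.5975*l - 3.5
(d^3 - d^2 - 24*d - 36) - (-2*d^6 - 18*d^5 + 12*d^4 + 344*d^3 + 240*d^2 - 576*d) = 2*d^6 + 18*d^5 - 12*d^4 - 343*d^3 - 241*d^2 + 552*d - 36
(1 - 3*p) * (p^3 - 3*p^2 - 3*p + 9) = -3*p^4 + 10*p^3 + 6*p^2 - 30*p + 9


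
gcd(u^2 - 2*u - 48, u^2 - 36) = u + 6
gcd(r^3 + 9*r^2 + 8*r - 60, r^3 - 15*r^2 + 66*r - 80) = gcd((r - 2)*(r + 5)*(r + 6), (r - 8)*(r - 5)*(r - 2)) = r - 2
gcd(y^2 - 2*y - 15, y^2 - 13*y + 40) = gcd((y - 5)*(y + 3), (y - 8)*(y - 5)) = y - 5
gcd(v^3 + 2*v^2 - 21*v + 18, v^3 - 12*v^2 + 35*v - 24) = v^2 - 4*v + 3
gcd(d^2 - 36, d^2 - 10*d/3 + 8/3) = 1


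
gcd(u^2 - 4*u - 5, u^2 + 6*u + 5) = u + 1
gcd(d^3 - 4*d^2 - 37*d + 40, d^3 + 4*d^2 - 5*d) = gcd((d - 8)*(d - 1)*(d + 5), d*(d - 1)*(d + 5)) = d^2 + 4*d - 5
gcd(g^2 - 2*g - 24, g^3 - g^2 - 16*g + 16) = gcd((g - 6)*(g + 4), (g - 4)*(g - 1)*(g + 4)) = g + 4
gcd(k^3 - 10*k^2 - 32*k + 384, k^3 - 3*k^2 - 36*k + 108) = k + 6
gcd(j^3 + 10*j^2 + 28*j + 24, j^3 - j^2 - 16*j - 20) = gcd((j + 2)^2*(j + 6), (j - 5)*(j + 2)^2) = j^2 + 4*j + 4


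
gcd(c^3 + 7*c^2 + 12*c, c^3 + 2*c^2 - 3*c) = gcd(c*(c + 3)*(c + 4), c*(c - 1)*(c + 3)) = c^2 + 3*c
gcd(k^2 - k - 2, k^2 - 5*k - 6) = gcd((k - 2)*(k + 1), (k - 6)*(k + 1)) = k + 1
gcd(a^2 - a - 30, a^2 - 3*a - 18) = a - 6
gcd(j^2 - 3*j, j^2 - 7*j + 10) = 1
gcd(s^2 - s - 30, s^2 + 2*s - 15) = s + 5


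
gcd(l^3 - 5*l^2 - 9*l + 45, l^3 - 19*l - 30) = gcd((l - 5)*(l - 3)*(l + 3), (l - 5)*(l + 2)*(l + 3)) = l^2 - 2*l - 15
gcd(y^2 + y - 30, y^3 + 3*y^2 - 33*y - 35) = y - 5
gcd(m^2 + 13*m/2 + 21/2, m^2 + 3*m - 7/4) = m + 7/2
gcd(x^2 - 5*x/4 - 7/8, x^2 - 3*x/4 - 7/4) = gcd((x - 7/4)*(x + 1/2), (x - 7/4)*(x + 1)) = x - 7/4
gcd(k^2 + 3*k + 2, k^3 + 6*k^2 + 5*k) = k + 1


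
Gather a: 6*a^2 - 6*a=6*a^2 - 6*a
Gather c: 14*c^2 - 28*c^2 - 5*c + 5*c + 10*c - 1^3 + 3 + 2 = -14*c^2 + 10*c + 4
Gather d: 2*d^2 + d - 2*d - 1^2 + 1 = 2*d^2 - d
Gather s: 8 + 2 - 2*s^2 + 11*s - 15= -2*s^2 + 11*s - 5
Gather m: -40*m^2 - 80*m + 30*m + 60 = -40*m^2 - 50*m + 60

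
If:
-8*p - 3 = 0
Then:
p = -3/8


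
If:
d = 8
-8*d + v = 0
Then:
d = 8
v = 64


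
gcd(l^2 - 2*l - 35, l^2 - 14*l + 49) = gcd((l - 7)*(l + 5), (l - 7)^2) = l - 7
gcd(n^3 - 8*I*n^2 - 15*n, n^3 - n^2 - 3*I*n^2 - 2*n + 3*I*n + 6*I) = n - 3*I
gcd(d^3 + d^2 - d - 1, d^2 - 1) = d^2 - 1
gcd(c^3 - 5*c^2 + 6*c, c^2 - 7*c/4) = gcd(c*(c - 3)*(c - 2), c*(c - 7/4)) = c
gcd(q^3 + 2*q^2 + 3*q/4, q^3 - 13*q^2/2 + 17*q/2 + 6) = q + 1/2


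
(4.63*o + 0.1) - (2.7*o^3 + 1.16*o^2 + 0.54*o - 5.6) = -2.7*o^3 - 1.16*o^2 + 4.09*o + 5.7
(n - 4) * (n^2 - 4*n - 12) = n^3 - 8*n^2 + 4*n + 48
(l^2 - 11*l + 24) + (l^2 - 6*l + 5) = 2*l^2 - 17*l + 29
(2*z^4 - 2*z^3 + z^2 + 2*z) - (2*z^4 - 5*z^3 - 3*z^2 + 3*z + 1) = 3*z^3 + 4*z^2 - z - 1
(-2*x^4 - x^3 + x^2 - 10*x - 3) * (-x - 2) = 2*x^5 + 5*x^4 + x^3 + 8*x^2 + 23*x + 6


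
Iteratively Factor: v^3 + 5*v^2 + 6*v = (v + 2)*(v^2 + 3*v) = v*(v + 2)*(v + 3)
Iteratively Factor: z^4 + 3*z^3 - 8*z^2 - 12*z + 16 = (z + 4)*(z^3 - z^2 - 4*z + 4) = (z - 1)*(z + 4)*(z^2 - 4) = (z - 1)*(z + 2)*(z + 4)*(z - 2)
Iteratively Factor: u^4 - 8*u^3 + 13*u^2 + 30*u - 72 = (u + 2)*(u^3 - 10*u^2 + 33*u - 36) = (u - 3)*(u + 2)*(u^2 - 7*u + 12) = (u - 4)*(u - 3)*(u + 2)*(u - 3)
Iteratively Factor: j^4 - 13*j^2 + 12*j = (j - 1)*(j^3 + j^2 - 12*j) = (j - 1)*(j + 4)*(j^2 - 3*j) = (j - 3)*(j - 1)*(j + 4)*(j)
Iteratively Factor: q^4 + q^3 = (q + 1)*(q^3) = q*(q + 1)*(q^2) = q^2*(q + 1)*(q)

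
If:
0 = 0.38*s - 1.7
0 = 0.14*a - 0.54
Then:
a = 3.86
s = 4.47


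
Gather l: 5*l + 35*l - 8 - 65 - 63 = 40*l - 136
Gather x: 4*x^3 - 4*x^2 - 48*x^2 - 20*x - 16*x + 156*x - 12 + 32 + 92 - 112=4*x^3 - 52*x^2 + 120*x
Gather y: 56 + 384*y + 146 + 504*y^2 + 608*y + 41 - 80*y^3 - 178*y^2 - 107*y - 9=-80*y^3 + 326*y^2 + 885*y + 234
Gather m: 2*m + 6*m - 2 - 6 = 8*m - 8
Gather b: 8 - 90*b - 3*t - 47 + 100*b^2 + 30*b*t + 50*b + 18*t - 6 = 100*b^2 + b*(30*t - 40) + 15*t - 45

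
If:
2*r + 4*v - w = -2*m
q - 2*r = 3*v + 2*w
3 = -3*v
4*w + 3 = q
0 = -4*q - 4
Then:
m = -1/2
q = -1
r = 2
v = -1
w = -1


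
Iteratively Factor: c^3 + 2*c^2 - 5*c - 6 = (c - 2)*(c^2 + 4*c + 3) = (c - 2)*(c + 1)*(c + 3)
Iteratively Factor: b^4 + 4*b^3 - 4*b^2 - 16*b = (b)*(b^3 + 4*b^2 - 4*b - 16) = b*(b + 4)*(b^2 - 4) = b*(b + 2)*(b + 4)*(b - 2)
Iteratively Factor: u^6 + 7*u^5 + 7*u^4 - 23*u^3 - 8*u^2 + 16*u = (u)*(u^5 + 7*u^4 + 7*u^3 - 23*u^2 - 8*u + 16) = u*(u + 4)*(u^4 + 3*u^3 - 5*u^2 - 3*u + 4) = u*(u - 1)*(u + 4)*(u^3 + 4*u^2 - u - 4) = u*(u - 1)*(u + 4)^2*(u^2 - 1) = u*(u - 1)*(u + 1)*(u + 4)^2*(u - 1)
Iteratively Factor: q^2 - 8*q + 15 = (q - 3)*(q - 5)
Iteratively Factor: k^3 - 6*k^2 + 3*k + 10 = (k - 5)*(k^2 - k - 2) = (k - 5)*(k - 2)*(k + 1)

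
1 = 1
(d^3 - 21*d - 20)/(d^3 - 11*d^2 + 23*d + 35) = (d + 4)/(d - 7)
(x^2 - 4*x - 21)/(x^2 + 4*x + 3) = (x - 7)/(x + 1)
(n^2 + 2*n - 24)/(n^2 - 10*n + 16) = (n^2 + 2*n - 24)/(n^2 - 10*n + 16)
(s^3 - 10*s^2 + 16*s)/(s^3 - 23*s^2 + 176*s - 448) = s*(s - 2)/(s^2 - 15*s + 56)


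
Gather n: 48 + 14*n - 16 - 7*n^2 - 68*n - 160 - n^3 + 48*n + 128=-n^3 - 7*n^2 - 6*n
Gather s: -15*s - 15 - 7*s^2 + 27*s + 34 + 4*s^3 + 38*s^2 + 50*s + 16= 4*s^3 + 31*s^2 + 62*s + 35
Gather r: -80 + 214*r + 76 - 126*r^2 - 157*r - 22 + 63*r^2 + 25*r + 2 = -63*r^2 + 82*r - 24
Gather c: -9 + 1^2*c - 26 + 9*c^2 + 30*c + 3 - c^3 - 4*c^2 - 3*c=-c^3 + 5*c^2 + 28*c - 32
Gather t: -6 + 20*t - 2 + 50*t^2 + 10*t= 50*t^2 + 30*t - 8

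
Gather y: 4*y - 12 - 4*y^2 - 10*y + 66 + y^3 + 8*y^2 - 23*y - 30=y^3 + 4*y^2 - 29*y + 24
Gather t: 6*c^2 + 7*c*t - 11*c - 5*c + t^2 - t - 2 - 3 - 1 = 6*c^2 - 16*c + t^2 + t*(7*c - 1) - 6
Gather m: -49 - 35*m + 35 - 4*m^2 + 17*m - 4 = -4*m^2 - 18*m - 18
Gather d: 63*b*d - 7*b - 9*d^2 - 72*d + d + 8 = -7*b - 9*d^2 + d*(63*b - 71) + 8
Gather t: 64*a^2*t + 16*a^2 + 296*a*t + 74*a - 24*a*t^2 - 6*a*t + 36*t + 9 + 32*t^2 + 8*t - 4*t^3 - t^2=16*a^2 + 74*a - 4*t^3 + t^2*(31 - 24*a) + t*(64*a^2 + 290*a + 44) + 9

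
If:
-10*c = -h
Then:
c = h/10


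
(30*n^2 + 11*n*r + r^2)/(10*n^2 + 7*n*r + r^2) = (6*n + r)/(2*n + r)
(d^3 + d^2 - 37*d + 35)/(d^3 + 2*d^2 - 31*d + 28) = (d - 5)/(d - 4)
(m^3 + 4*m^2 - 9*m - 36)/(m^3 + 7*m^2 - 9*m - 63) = (m + 4)/(m + 7)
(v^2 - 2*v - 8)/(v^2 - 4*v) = (v + 2)/v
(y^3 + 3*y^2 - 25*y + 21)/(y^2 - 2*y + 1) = (y^2 + 4*y - 21)/(y - 1)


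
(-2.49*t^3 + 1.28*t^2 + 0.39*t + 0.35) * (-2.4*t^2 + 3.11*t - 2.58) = 5.976*t^5 - 10.8159*t^4 + 9.469*t^3 - 2.9295*t^2 + 0.0822999999999998*t - 0.903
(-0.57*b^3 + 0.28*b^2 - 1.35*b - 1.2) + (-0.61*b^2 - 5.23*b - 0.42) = -0.57*b^3 - 0.33*b^2 - 6.58*b - 1.62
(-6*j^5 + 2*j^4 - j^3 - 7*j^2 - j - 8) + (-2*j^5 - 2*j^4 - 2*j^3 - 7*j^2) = -8*j^5 - 3*j^3 - 14*j^2 - j - 8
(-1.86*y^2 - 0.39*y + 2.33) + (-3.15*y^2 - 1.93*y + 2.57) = -5.01*y^2 - 2.32*y + 4.9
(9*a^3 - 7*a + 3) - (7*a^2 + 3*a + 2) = 9*a^3 - 7*a^2 - 10*a + 1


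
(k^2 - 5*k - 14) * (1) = k^2 - 5*k - 14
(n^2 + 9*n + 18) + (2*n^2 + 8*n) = 3*n^2 + 17*n + 18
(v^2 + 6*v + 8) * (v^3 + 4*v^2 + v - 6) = v^5 + 10*v^4 + 33*v^3 + 32*v^2 - 28*v - 48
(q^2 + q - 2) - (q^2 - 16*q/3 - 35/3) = 19*q/3 + 29/3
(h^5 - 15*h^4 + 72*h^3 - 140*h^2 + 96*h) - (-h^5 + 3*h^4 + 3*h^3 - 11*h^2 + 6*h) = 2*h^5 - 18*h^4 + 69*h^3 - 129*h^2 + 90*h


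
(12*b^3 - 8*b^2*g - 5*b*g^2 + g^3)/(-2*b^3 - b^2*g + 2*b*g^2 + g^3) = (-6*b + g)/(b + g)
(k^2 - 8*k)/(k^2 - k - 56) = k/(k + 7)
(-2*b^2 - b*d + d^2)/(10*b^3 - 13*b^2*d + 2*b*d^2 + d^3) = (-b - d)/(5*b^2 - 4*b*d - d^2)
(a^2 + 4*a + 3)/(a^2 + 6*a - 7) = (a^2 + 4*a + 3)/(a^2 + 6*a - 7)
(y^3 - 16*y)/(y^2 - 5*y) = (y^2 - 16)/(y - 5)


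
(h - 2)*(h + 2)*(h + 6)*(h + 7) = h^4 + 13*h^3 + 38*h^2 - 52*h - 168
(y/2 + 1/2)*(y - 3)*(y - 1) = y^3/2 - 3*y^2/2 - y/2 + 3/2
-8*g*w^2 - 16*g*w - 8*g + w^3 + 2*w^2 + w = (-8*g + w)*(w + 1)^2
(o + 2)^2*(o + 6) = o^3 + 10*o^2 + 28*o + 24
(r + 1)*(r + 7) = r^2 + 8*r + 7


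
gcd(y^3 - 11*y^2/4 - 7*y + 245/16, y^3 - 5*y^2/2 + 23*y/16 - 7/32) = y - 7/4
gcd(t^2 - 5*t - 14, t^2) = 1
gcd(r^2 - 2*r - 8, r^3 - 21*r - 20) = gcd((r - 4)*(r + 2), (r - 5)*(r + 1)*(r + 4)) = 1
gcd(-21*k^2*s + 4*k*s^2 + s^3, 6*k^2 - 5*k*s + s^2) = -3*k + s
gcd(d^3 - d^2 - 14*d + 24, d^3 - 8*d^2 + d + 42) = d - 3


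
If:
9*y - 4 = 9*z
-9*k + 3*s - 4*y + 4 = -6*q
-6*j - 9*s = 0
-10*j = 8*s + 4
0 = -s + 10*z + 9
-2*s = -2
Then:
No Solution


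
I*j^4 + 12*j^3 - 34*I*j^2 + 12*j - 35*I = (j - 7*I)*(j - 5*I)*(j + I)*(I*j + 1)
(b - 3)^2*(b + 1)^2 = b^4 - 4*b^3 - 2*b^2 + 12*b + 9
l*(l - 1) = l^2 - l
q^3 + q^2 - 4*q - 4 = (q - 2)*(q + 1)*(q + 2)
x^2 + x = x*(x + 1)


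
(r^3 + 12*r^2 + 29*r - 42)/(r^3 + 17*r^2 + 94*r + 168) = (r - 1)/(r + 4)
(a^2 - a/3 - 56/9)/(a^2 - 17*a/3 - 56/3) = (a - 8/3)/(a - 8)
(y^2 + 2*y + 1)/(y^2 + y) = (y + 1)/y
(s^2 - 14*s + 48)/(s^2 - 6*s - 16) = (s - 6)/(s + 2)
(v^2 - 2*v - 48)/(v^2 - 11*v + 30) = (v^2 - 2*v - 48)/(v^2 - 11*v + 30)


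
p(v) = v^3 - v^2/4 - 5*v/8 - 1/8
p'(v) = 3*v^2 - v/2 - 5/8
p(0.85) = -0.22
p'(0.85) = 1.12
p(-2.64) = -18.62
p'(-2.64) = 21.60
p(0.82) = -0.25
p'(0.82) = 0.98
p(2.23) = 8.33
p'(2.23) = 13.18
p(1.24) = 0.62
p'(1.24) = 3.37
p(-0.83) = -0.35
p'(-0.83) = 1.86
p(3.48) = 36.82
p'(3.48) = 33.97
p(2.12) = 6.95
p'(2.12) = 11.80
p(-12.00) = -1756.62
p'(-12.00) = 437.38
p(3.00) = 22.75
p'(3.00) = 24.88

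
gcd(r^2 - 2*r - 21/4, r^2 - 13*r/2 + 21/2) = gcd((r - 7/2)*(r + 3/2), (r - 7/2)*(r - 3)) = r - 7/2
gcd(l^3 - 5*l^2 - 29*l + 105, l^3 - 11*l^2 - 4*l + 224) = l - 7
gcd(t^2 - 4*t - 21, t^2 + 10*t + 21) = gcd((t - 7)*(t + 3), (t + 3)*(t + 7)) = t + 3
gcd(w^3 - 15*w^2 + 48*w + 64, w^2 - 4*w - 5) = w + 1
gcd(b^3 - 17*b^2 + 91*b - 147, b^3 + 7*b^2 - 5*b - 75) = b - 3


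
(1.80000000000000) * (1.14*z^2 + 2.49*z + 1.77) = 2.052*z^2 + 4.482*z + 3.186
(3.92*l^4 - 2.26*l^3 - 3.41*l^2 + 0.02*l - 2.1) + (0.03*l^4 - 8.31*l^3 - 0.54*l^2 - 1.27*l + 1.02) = 3.95*l^4 - 10.57*l^3 - 3.95*l^2 - 1.25*l - 1.08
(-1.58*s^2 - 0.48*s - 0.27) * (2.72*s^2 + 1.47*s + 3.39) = -4.2976*s^4 - 3.6282*s^3 - 6.7962*s^2 - 2.0241*s - 0.9153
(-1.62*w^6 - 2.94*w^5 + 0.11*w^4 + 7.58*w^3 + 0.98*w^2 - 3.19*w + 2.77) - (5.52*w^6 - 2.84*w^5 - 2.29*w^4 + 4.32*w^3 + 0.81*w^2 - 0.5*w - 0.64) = -7.14*w^6 - 0.1*w^5 + 2.4*w^4 + 3.26*w^3 + 0.17*w^2 - 2.69*w + 3.41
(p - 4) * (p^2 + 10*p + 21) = p^3 + 6*p^2 - 19*p - 84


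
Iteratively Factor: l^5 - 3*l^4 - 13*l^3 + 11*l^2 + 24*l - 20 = (l - 5)*(l^4 + 2*l^3 - 3*l^2 - 4*l + 4) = (l - 5)*(l - 1)*(l^3 + 3*l^2 - 4) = (l - 5)*(l - 1)^2*(l^2 + 4*l + 4) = (l - 5)*(l - 1)^2*(l + 2)*(l + 2)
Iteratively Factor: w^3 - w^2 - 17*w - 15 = (w - 5)*(w^2 + 4*w + 3) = (w - 5)*(w + 3)*(w + 1)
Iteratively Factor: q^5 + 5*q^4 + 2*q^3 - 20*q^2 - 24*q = (q + 3)*(q^4 + 2*q^3 - 4*q^2 - 8*q) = (q + 2)*(q + 3)*(q^3 - 4*q) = (q + 2)^2*(q + 3)*(q^2 - 2*q) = (q - 2)*(q + 2)^2*(q + 3)*(q)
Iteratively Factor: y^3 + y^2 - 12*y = (y + 4)*(y^2 - 3*y) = (y - 3)*(y + 4)*(y)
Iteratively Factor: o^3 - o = (o + 1)*(o^2 - o) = (o - 1)*(o + 1)*(o)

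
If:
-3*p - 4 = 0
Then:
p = -4/3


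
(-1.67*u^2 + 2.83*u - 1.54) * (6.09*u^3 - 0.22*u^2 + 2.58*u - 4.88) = -10.1703*u^5 + 17.6021*u^4 - 14.3098*u^3 + 15.7898*u^2 - 17.7836*u + 7.5152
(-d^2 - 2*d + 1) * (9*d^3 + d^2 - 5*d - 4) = -9*d^5 - 19*d^4 + 12*d^3 + 15*d^2 + 3*d - 4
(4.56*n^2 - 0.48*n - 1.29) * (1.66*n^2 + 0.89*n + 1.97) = 7.5696*n^4 + 3.2616*n^3 + 6.4146*n^2 - 2.0937*n - 2.5413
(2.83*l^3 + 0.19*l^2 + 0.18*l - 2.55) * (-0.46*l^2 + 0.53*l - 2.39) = -1.3018*l^5 + 1.4125*l^4 - 6.7458*l^3 + 0.8143*l^2 - 1.7817*l + 6.0945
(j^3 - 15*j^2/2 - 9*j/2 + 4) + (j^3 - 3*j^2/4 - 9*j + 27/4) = 2*j^3 - 33*j^2/4 - 27*j/2 + 43/4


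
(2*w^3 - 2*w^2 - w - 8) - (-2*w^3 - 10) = 4*w^3 - 2*w^2 - w + 2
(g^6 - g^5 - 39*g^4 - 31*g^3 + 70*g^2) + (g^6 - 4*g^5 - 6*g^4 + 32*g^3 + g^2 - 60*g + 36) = 2*g^6 - 5*g^5 - 45*g^4 + g^3 + 71*g^2 - 60*g + 36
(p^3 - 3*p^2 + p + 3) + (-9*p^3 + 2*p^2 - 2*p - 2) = -8*p^3 - p^2 - p + 1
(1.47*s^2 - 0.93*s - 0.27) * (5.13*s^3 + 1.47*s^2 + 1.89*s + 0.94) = 7.5411*s^5 - 2.61*s^4 + 0.0260999999999998*s^3 - 0.7728*s^2 - 1.3845*s - 0.2538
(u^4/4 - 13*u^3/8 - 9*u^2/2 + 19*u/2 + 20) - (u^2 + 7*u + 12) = u^4/4 - 13*u^3/8 - 11*u^2/2 + 5*u/2 + 8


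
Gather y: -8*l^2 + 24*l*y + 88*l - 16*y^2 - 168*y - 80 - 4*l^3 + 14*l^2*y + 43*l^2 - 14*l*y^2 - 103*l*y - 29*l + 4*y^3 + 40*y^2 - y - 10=-4*l^3 + 35*l^2 + 59*l + 4*y^3 + y^2*(24 - 14*l) + y*(14*l^2 - 79*l - 169) - 90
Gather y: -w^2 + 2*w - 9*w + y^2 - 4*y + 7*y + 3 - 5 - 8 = -w^2 - 7*w + y^2 + 3*y - 10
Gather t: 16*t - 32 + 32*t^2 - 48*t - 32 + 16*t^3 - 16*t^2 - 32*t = 16*t^3 + 16*t^2 - 64*t - 64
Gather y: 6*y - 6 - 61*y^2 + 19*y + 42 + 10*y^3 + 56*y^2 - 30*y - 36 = 10*y^3 - 5*y^2 - 5*y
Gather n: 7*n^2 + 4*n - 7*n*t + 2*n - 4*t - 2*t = 7*n^2 + n*(6 - 7*t) - 6*t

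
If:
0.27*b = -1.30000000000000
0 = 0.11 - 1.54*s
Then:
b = -4.81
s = 0.07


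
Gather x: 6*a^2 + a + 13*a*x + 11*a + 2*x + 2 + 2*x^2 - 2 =6*a^2 + 12*a + 2*x^2 + x*(13*a + 2)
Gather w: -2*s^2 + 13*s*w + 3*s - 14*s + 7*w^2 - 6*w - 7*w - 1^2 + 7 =-2*s^2 - 11*s + 7*w^2 + w*(13*s - 13) + 6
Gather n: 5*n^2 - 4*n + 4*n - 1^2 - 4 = 5*n^2 - 5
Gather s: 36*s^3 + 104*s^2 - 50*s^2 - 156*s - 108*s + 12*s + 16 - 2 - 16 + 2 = 36*s^3 + 54*s^2 - 252*s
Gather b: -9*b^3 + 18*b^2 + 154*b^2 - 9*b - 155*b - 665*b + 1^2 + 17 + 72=-9*b^3 + 172*b^2 - 829*b + 90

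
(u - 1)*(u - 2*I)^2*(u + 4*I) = u^4 - u^3 + 12*u^2 - 12*u - 16*I*u + 16*I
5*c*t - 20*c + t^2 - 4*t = (5*c + t)*(t - 4)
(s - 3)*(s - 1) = s^2 - 4*s + 3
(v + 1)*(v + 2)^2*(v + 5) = v^4 + 10*v^3 + 33*v^2 + 44*v + 20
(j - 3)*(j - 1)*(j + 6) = j^3 + 2*j^2 - 21*j + 18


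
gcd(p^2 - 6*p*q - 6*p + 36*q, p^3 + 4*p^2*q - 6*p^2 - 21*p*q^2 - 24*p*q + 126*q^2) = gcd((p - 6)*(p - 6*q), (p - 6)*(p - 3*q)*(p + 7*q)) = p - 6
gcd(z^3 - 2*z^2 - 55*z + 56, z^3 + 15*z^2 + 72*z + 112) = z + 7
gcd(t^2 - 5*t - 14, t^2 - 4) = t + 2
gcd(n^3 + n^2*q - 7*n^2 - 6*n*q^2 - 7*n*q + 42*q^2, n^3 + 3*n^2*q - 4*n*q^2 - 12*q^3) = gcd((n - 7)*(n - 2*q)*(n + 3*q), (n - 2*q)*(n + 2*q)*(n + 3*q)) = -n^2 - n*q + 6*q^2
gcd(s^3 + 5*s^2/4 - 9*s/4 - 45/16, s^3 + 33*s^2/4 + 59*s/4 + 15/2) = s + 5/4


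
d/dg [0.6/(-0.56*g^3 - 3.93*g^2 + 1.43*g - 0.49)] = (1.008*g^2 + 4.716*g - 0.858)/(0.56*g^3 + 3.93*g^2 - 1.43*g + 0.49)^2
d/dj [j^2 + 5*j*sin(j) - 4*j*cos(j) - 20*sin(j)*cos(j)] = 4*j*sin(j) + 5*j*cos(j) + 2*j + 5*sin(j) - 4*cos(j) - 20*cos(2*j)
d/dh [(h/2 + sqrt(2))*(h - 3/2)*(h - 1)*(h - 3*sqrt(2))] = 2*h^3 - 15*h^2/4 - 3*sqrt(2)*h^2/2 - 21*h/2 + 5*sqrt(2)*h/2 - 3*sqrt(2)/4 + 15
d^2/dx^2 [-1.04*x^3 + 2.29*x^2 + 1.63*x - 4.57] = 4.58 - 6.24*x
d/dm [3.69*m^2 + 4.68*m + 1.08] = 7.38*m + 4.68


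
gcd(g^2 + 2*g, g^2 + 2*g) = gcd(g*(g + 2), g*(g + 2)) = g^2 + 2*g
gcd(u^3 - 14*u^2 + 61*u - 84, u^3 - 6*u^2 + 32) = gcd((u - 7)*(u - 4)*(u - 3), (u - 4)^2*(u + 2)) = u - 4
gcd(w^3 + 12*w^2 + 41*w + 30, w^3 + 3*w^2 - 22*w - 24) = w^2 + 7*w + 6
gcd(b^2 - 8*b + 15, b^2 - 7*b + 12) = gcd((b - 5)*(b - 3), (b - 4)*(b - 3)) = b - 3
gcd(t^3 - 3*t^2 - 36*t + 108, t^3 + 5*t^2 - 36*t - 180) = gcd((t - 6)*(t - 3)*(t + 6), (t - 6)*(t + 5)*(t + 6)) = t^2 - 36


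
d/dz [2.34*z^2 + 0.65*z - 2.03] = 4.68*z + 0.65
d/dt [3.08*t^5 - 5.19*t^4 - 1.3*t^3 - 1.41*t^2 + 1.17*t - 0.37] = 15.4*t^4 - 20.76*t^3 - 3.9*t^2 - 2.82*t + 1.17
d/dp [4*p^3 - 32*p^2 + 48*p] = 12*p^2 - 64*p + 48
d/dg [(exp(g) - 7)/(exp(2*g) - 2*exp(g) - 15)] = (2*(1 - exp(g))*(exp(g) - 7) + exp(2*g) - 2*exp(g) - 15)*exp(g)/(-exp(2*g) + 2*exp(g) + 15)^2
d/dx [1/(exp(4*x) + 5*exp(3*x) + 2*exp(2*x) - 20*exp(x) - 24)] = (-4*exp(3*x) - 15*exp(2*x) - 4*exp(x) + 20)*exp(x)/(exp(4*x) + 5*exp(3*x) + 2*exp(2*x) - 20*exp(x) - 24)^2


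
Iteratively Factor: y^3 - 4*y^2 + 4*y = (y - 2)*(y^2 - 2*y) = (y - 2)^2*(y)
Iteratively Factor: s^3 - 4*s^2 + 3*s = (s - 3)*(s^2 - s) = s*(s - 3)*(s - 1)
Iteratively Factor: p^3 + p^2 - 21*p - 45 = (p + 3)*(p^2 - 2*p - 15) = (p - 5)*(p + 3)*(p + 3)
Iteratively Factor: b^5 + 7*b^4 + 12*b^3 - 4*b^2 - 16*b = (b - 1)*(b^4 + 8*b^3 + 20*b^2 + 16*b) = b*(b - 1)*(b^3 + 8*b^2 + 20*b + 16) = b*(b - 1)*(b + 2)*(b^2 + 6*b + 8) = b*(b - 1)*(b + 2)^2*(b + 4)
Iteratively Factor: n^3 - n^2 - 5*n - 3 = (n - 3)*(n^2 + 2*n + 1) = (n - 3)*(n + 1)*(n + 1)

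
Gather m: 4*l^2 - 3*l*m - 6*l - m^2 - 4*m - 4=4*l^2 - 6*l - m^2 + m*(-3*l - 4) - 4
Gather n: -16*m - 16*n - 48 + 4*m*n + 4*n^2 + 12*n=-16*m + 4*n^2 + n*(4*m - 4) - 48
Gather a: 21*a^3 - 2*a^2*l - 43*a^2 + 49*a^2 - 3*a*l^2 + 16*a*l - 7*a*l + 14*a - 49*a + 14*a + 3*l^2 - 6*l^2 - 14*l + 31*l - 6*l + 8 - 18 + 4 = 21*a^3 + a^2*(6 - 2*l) + a*(-3*l^2 + 9*l - 21) - 3*l^2 + 11*l - 6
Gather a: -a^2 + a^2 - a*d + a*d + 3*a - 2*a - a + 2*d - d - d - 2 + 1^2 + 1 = 0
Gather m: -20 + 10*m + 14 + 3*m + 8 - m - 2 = 12*m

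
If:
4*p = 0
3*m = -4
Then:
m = -4/3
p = 0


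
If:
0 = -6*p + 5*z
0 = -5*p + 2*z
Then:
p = 0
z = 0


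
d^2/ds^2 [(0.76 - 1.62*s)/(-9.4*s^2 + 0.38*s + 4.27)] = ((15.5192 - 91.368*s)*(-9.4*s^2 + 0.38*s + 4.27) - (1.62*s - 0.76)*(18.8*s - 0.38)*(37.6*s - 0.76))/(-9.4*s^2 + 0.38*s + 4.27)^3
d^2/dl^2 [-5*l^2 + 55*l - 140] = -10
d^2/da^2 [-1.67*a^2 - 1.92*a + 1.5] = -3.34000000000000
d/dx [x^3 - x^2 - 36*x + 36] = 3*x^2 - 2*x - 36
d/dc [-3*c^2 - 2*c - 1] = -6*c - 2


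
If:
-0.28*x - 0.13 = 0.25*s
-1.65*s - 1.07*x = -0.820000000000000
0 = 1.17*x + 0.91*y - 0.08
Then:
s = 1.90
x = -2.16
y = 2.86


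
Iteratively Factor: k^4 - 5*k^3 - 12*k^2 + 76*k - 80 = (k - 2)*(k^3 - 3*k^2 - 18*k + 40) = (k - 5)*(k - 2)*(k^2 + 2*k - 8) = (k - 5)*(k - 2)*(k + 4)*(k - 2)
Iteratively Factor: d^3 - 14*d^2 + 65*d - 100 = (d - 5)*(d^2 - 9*d + 20) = (d - 5)^2*(d - 4)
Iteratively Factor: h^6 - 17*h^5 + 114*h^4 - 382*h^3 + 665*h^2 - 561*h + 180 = (h - 4)*(h^5 - 13*h^4 + 62*h^3 - 134*h^2 + 129*h - 45) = (h - 4)*(h - 3)*(h^4 - 10*h^3 + 32*h^2 - 38*h + 15) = (h - 4)*(h - 3)*(h - 1)*(h^3 - 9*h^2 + 23*h - 15) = (h - 4)*(h - 3)^2*(h - 1)*(h^2 - 6*h + 5) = (h - 5)*(h - 4)*(h - 3)^2*(h - 1)*(h - 1)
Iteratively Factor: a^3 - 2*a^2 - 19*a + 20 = (a + 4)*(a^2 - 6*a + 5) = (a - 1)*(a + 4)*(a - 5)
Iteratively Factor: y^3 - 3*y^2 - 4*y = (y - 4)*(y^2 + y) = y*(y - 4)*(y + 1)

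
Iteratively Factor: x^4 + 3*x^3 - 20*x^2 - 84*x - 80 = (x + 2)*(x^3 + x^2 - 22*x - 40) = (x + 2)*(x + 4)*(x^2 - 3*x - 10) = (x - 5)*(x + 2)*(x + 4)*(x + 2)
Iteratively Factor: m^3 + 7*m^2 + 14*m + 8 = (m + 2)*(m^2 + 5*m + 4) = (m + 1)*(m + 2)*(m + 4)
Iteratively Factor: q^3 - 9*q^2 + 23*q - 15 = (q - 1)*(q^2 - 8*q + 15) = (q - 5)*(q - 1)*(q - 3)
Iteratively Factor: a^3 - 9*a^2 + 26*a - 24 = (a - 2)*(a^2 - 7*a + 12) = (a - 4)*(a - 2)*(a - 3)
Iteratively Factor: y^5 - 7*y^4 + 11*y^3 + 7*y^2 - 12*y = (y - 3)*(y^4 - 4*y^3 - y^2 + 4*y) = (y - 4)*(y - 3)*(y^3 - y) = (y - 4)*(y - 3)*(y - 1)*(y^2 + y) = (y - 4)*(y - 3)*(y - 1)*(y + 1)*(y)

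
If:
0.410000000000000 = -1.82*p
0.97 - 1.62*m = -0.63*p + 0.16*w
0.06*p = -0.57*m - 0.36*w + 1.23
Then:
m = 0.20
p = -0.23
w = 3.14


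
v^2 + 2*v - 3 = (v - 1)*(v + 3)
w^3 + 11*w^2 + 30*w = w*(w + 5)*(w + 6)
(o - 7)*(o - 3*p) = o^2 - 3*o*p - 7*o + 21*p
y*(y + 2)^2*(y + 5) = y^4 + 9*y^3 + 24*y^2 + 20*y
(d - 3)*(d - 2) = d^2 - 5*d + 6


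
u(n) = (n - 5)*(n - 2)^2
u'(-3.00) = 105.00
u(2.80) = -1.41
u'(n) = (n - 5)*(2*n - 4) + (n - 2)^2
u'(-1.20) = 49.92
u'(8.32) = 81.91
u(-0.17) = -24.35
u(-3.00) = -200.00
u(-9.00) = -1694.00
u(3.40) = -3.14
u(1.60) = -0.54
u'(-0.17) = 27.15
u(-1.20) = -63.49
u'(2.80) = -2.88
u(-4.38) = -381.81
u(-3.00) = -200.00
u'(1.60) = 2.88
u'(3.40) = -2.52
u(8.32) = 132.61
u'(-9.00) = 429.00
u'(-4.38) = 160.39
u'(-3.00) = 105.00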